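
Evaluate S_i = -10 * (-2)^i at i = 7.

S_7 = -10 * (-2)^7 = -10 * -128 = 1280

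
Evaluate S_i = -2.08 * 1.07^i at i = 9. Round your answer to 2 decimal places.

S_9 = -2.08 * 1.07^9 ≈ -2.08 * 1.8385 ≈ -3.82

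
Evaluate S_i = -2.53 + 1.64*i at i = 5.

S_5 = -2.53 + 1.64*5 = -2.53 + 8.2 = 5.67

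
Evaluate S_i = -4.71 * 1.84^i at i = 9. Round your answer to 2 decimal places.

S_9 = -4.71 * 1.84^9 ≈ -4.71 * 241.7466 ≈ -1138.63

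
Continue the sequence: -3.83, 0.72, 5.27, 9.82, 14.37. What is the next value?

Differences: 0.72 - -3.83 = 4.55
This is an arithmetic sequence with common difference d = 4.55.
Next term = 14.37 + 4.55 = 18.92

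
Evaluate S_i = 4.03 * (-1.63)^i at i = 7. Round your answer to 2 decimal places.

S_7 = 4.03 * (-1.63)^7 ≈ 4.03 * -30.5713 ≈ -123.2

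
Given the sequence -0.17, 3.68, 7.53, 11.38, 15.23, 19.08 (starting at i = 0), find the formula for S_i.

Check differences: 3.68 - -0.17 = 3.85
7.53 - 3.68 = 3.85
Common difference d = 3.85.
First term a = -0.17.
Formula: S_i = -0.17 + 3.85*i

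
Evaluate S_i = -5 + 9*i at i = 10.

S_10 = -5 + 9*10 = -5 + 90 = 85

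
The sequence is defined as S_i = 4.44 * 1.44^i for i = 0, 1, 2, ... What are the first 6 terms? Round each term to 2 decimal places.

This is a geometric sequence.
i=0: S_0 = 4.44 * 1.44^0 = 4.44
i=1: S_1 = 4.44 * 1.44^1 ≈ 6.39
i=2: S_2 = 4.44 * 1.44^2 ≈ 9.21
i=3: S_3 = 4.44 * 1.44^3 ≈ 13.26
i=4: S_4 = 4.44 * 1.44^4 ≈ 19.09
i=5: S_5 = 4.44 * 1.44^5 ≈ 27.49
The first 6 terms are: [4.44, 6.39, 9.21, 13.26, 19.09, 27.49]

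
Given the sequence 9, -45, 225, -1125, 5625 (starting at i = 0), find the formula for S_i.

Check ratios: -45 / 9 = -5.0
Common ratio r = -5.
First term a = 9.
Formula: S_i = 9 * (-5)^i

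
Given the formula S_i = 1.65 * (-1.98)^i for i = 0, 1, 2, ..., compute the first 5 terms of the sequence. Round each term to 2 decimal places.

This is a geometric sequence.
i=0: S_0 = 1.65 * (-1.98)^0 = 1.65
i=1: S_1 = 1.65 * (-1.98)^1 ≈ -3.27
i=2: S_2 = 1.65 * (-1.98)^2 ≈ 6.47
i=3: S_3 = 1.65 * (-1.98)^3 ≈ -12.81
i=4: S_4 = 1.65 * (-1.98)^4 ≈ 25.36
The first 5 terms are: [1.65, -3.27, 6.47, -12.81, 25.36]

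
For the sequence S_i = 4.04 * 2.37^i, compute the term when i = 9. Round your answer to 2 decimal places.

S_9 = 4.04 * 2.37^9 ≈ 4.04 * 2359.039 ≈ 9530.52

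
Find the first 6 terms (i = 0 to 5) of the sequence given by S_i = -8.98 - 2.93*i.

This is an arithmetic sequence.
i=0: S_0 = -8.98 + -2.93*0 = -8.98
i=1: S_1 = -8.98 + -2.93*1 = -11.91
i=2: S_2 = -8.98 + -2.93*2 = -14.84
i=3: S_3 = -8.98 + -2.93*3 = -17.77
i=4: S_4 = -8.98 + -2.93*4 = -20.7
i=5: S_5 = -8.98 + -2.93*5 = -23.63
The first 6 terms are: [-8.98, -11.91, -14.84, -17.77, -20.7, -23.63]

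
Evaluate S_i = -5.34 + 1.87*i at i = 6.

S_6 = -5.34 + 1.87*6 = -5.34 + 11.22 = 5.88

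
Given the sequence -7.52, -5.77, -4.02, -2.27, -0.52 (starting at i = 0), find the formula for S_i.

Check differences: -5.77 - -7.52 = 1.75
-4.02 - -5.77 = 1.75
Common difference d = 1.75.
First term a = -7.52.
Formula: S_i = -7.52 + 1.75*i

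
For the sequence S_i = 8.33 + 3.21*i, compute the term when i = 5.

S_5 = 8.33 + 3.21*5 = 8.33 + 16.05 = 24.38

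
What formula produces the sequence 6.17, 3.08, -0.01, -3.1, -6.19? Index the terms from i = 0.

Check differences: 3.08 - 6.17 = -3.09
-0.01 - 3.08 = -3.09
Common difference d = -3.09.
First term a = 6.17.
Formula: S_i = 6.17 - 3.09*i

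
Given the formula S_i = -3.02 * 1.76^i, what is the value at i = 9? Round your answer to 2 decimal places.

S_9 = -3.02 * 1.76^9 ≈ -3.02 * 162.0369 ≈ -489.35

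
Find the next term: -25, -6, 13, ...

Differences: -6 - -25 = 19
This is an arithmetic sequence with common difference d = 19.
Next term = 13 + 19 = 32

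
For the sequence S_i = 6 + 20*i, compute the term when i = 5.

S_5 = 6 + 20*5 = 6 + 100 = 106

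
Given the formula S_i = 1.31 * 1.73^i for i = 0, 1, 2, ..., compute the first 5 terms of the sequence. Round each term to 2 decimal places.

This is a geometric sequence.
i=0: S_0 = 1.31 * 1.73^0 = 1.31
i=1: S_1 = 1.31 * 1.73^1 ≈ 2.27
i=2: S_2 = 1.31 * 1.73^2 ≈ 3.92
i=3: S_3 = 1.31 * 1.73^3 ≈ 6.78
i=4: S_4 = 1.31 * 1.73^4 ≈ 11.73
The first 5 terms are: [1.31, 2.27, 3.92, 6.78, 11.73]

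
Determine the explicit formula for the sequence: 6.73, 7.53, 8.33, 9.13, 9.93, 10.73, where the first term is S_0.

Check differences: 7.53 - 6.73 = 0.8
8.33 - 7.53 = 0.8
Common difference d = 0.8.
First term a = 6.73.
Formula: S_i = 6.73 + 0.80*i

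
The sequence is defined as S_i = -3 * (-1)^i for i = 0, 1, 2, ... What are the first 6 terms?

This is a geometric sequence.
i=0: S_0 = -3 * (-1)^0 = -3
i=1: S_1 = -3 * (-1)^1 = 3
i=2: S_2 = -3 * (-1)^2 = -3
i=3: S_3 = -3 * (-1)^3 = 3
i=4: S_4 = -3 * (-1)^4 = -3
i=5: S_5 = -3 * (-1)^5 = 3
The first 6 terms are: [-3, 3, -3, 3, -3, 3]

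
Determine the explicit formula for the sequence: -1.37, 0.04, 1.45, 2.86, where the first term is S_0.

Check differences: 0.04 - -1.37 = 1.41
1.45 - 0.04 = 1.41
Common difference d = 1.41.
First term a = -1.37.
Formula: S_i = -1.37 + 1.41*i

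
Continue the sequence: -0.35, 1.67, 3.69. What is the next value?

Differences: 1.67 - -0.35 = 2.02
This is an arithmetic sequence with common difference d = 2.02.
Next term = 3.69 + 2.02 = 5.71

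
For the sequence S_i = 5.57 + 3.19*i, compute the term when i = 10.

S_10 = 5.57 + 3.19*10 = 5.57 + 31.9 = 37.47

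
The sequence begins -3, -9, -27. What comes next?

Ratios: -9 / -3 = 3.0
This is a geometric sequence with common ratio r = 3.
Next term = -27 * 3 = -81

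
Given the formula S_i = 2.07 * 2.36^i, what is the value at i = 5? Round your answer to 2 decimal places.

S_5 = 2.07 * 2.36^5 ≈ 2.07 * 73.2082 ≈ 151.54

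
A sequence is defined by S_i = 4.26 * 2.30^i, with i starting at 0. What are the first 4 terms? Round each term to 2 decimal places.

This is a geometric sequence.
i=0: S_0 = 4.26 * 2.3^0 = 4.26
i=1: S_1 = 4.26 * 2.3^1 ≈ 9.8
i=2: S_2 = 4.26 * 2.3^2 ≈ 22.54
i=3: S_3 = 4.26 * 2.3^3 ≈ 51.83
The first 4 terms are: [4.26, 9.8, 22.54, 51.83]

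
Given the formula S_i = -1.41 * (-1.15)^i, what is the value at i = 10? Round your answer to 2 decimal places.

S_10 = -1.41 * (-1.15)^10 ≈ -1.41 * 4.0456 ≈ -5.7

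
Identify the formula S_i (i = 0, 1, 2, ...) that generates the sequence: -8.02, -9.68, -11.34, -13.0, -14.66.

Check differences: -9.68 - -8.02 = -1.66
-11.34 - -9.68 = -1.66
Common difference d = -1.66.
First term a = -8.02.
Formula: S_i = -8.02 - 1.66*i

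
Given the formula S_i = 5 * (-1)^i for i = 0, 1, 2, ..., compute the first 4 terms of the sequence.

This is a geometric sequence.
i=0: S_0 = 5 * (-1)^0 = 5
i=1: S_1 = 5 * (-1)^1 = -5
i=2: S_2 = 5 * (-1)^2 = 5
i=3: S_3 = 5 * (-1)^3 = -5
The first 4 terms are: [5, -5, 5, -5]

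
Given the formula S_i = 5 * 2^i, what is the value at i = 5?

S_5 = 5 * 2^5 = 5 * 32 = 160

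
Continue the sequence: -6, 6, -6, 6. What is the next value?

Ratios: 6 / -6 = -1.0
This is a geometric sequence with common ratio r = -1.
Next term = 6 * -1 = -6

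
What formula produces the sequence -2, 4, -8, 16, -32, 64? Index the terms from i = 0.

Check ratios: 4 / -2 = -2.0
Common ratio r = -2.
First term a = -2.
Formula: S_i = -2 * (-2)^i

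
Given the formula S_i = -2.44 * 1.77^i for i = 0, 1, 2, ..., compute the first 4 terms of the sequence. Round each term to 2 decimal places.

This is a geometric sequence.
i=0: S_0 = -2.44 * 1.77^0 = -2.44
i=1: S_1 = -2.44 * 1.77^1 ≈ -4.32
i=2: S_2 = -2.44 * 1.77^2 ≈ -7.64
i=3: S_3 = -2.44 * 1.77^3 ≈ -13.53
The first 4 terms are: [-2.44, -4.32, -7.64, -13.53]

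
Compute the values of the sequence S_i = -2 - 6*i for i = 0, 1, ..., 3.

This is an arithmetic sequence.
i=0: S_0 = -2 + -6*0 = -2
i=1: S_1 = -2 + -6*1 = -8
i=2: S_2 = -2 + -6*2 = -14
i=3: S_3 = -2 + -6*3 = -20
The first 4 terms are: [-2, -8, -14, -20]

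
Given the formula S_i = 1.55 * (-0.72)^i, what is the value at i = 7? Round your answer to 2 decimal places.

S_7 = 1.55 * (-0.72)^7 ≈ 1.55 * -0.1003 ≈ -0.16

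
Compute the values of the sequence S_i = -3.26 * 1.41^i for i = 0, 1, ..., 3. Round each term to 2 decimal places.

This is a geometric sequence.
i=0: S_0 = -3.26 * 1.41^0 = -3.26
i=1: S_1 = -3.26 * 1.41^1 ≈ -4.6
i=2: S_2 = -3.26 * 1.41^2 ≈ -6.48
i=3: S_3 = -3.26 * 1.41^3 ≈ -9.14
The first 4 terms are: [-3.26, -4.6, -6.48, -9.14]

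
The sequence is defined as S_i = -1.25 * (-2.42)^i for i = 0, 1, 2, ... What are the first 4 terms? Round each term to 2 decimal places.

This is a geometric sequence.
i=0: S_0 = -1.25 * (-2.42)^0 = -1.25
i=1: S_1 = -1.25 * (-2.42)^1 ≈ 3.03
i=2: S_2 = -1.25 * (-2.42)^2 ≈ -7.32
i=3: S_3 = -1.25 * (-2.42)^3 ≈ 17.72
The first 4 terms are: [-1.25, 3.03, -7.32, 17.72]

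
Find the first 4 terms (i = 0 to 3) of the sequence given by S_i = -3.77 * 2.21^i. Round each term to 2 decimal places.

This is a geometric sequence.
i=0: S_0 = -3.77 * 2.21^0 = -3.77
i=1: S_1 = -3.77 * 2.21^1 ≈ -8.33
i=2: S_2 = -3.77 * 2.21^2 ≈ -18.41
i=3: S_3 = -3.77 * 2.21^3 ≈ -40.69
The first 4 terms are: [-3.77, -8.33, -18.41, -40.69]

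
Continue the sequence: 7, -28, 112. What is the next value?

Ratios: -28 / 7 = -4.0
This is a geometric sequence with common ratio r = -4.
Next term = 112 * -4 = -448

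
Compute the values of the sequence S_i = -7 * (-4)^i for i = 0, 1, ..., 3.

This is a geometric sequence.
i=0: S_0 = -7 * (-4)^0 = -7
i=1: S_1 = -7 * (-4)^1 = 28
i=2: S_2 = -7 * (-4)^2 = -112
i=3: S_3 = -7 * (-4)^3 = 448
The first 4 terms are: [-7, 28, -112, 448]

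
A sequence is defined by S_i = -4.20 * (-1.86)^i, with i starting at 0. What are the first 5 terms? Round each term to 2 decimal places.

This is a geometric sequence.
i=0: S_0 = -4.2 * (-1.86)^0 = -4.2
i=1: S_1 = -4.2 * (-1.86)^1 ≈ 7.81
i=2: S_2 = -4.2 * (-1.86)^2 ≈ -14.53
i=3: S_3 = -4.2 * (-1.86)^3 ≈ 27.03
i=4: S_4 = -4.2 * (-1.86)^4 ≈ -50.27
The first 5 terms are: [-4.2, 7.81, -14.53, 27.03, -50.27]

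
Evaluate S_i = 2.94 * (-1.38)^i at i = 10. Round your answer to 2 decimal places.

S_10 = 2.94 * (-1.38)^10 ≈ 2.94 * 25.049 ≈ 73.64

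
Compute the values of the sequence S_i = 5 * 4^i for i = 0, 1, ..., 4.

This is a geometric sequence.
i=0: S_0 = 5 * 4^0 = 5
i=1: S_1 = 5 * 4^1 = 20
i=2: S_2 = 5 * 4^2 = 80
i=3: S_3 = 5 * 4^3 = 320
i=4: S_4 = 5 * 4^4 = 1280
The first 5 terms are: [5, 20, 80, 320, 1280]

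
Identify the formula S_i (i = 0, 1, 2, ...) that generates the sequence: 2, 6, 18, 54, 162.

Check ratios: 6 / 2 = 3.0
Common ratio r = 3.
First term a = 2.
Formula: S_i = 2 * 3^i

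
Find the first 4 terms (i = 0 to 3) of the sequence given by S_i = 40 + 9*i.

This is an arithmetic sequence.
i=0: S_0 = 40 + 9*0 = 40
i=1: S_1 = 40 + 9*1 = 49
i=2: S_2 = 40 + 9*2 = 58
i=3: S_3 = 40 + 9*3 = 67
The first 4 terms are: [40, 49, 58, 67]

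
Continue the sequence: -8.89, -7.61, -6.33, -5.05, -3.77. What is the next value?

Differences: -7.61 - -8.89 = 1.28
This is an arithmetic sequence with common difference d = 1.28.
Next term = -3.77 + 1.28 = -2.49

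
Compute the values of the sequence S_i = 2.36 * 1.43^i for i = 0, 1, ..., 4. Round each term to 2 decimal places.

This is a geometric sequence.
i=0: S_0 = 2.36 * 1.43^0 = 2.36
i=1: S_1 = 2.36 * 1.43^1 ≈ 3.37
i=2: S_2 = 2.36 * 1.43^2 ≈ 4.83
i=3: S_3 = 2.36 * 1.43^3 ≈ 6.9
i=4: S_4 = 2.36 * 1.43^4 ≈ 9.87
The first 5 terms are: [2.36, 3.37, 4.83, 6.9, 9.87]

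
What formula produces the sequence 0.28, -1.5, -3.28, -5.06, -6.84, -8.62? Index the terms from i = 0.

Check differences: -1.5 - 0.28 = -1.78
-3.28 - -1.5 = -1.78
Common difference d = -1.78.
First term a = 0.28.
Formula: S_i = 0.28 - 1.78*i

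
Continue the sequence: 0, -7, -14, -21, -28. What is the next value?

Differences: -7 - 0 = -7
This is an arithmetic sequence with common difference d = -7.
Next term = -28 + -7 = -35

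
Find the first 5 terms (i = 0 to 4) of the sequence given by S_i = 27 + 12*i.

This is an arithmetic sequence.
i=0: S_0 = 27 + 12*0 = 27
i=1: S_1 = 27 + 12*1 = 39
i=2: S_2 = 27 + 12*2 = 51
i=3: S_3 = 27 + 12*3 = 63
i=4: S_4 = 27 + 12*4 = 75
The first 5 terms are: [27, 39, 51, 63, 75]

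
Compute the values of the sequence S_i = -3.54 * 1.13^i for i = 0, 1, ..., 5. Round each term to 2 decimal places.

This is a geometric sequence.
i=0: S_0 = -3.54 * 1.13^0 = -3.54
i=1: S_1 = -3.54 * 1.13^1 ≈ -4.0
i=2: S_2 = -3.54 * 1.13^2 ≈ -4.52
i=3: S_3 = -3.54 * 1.13^3 ≈ -5.11
i=4: S_4 = -3.54 * 1.13^4 ≈ -5.77
i=5: S_5 = -3.54 * 1.13^5 ≈ -6.52
The first 6 terms are: [-3.54, -4.0, -4.52, -5.11, -5.77, -6.52]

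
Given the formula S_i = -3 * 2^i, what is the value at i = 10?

S_10 = -3 * 2^10 = -3 * 1024 = -3072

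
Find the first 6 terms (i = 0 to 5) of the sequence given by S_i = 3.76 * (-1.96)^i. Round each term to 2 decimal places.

This is a geometric sequence.
i=0: S_0 = 3.76 * (-1.96)^0 = 3.76
i=1: S_1 = 3.76 * (-1.96)^1 ≈ -7.37
i=2: S_2 = 3.76 * (-1.96)^2 ≈ 14.44
i=3: S_3 = 3.76 * (-1.96)^3 ≈ -28.31
i=4: S_4 = 3.76 * (-1.96)^4 ≈ 55.49
i=5: S_5 = 3.76 * (-1.96)^5 ≈ -108.76
The first 6 terms are: [3.76, -7.37, 14.44, -28.31, 55.49, -108.76]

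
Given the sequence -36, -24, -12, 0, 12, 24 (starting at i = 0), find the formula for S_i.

Check differences: -24 - -36 = 12
-12 - -24 = 12
Common difference d = 12.
First term a = -36.
Formula: S_i = -36 + 12*i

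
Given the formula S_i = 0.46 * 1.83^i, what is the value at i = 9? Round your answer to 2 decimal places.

S_9 = 0.46 * 1.83^9 ≈ 0.46 * 230.1759 ≈ 105.88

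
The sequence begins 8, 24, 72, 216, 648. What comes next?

Ratios: 24 / 8 = 3.0
This is a geometric sequence with common ratio r = 3.
Next term = 648 * 3 = 1944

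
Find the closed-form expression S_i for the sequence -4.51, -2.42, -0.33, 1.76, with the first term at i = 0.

Check differences: -2.42 - -4.51 = 2.09
-0.33 - -2.42 = 2.09
Common difference d = 2.09.
First term a = -4.51.
Formula: S_i = -4.51 + 2.09*i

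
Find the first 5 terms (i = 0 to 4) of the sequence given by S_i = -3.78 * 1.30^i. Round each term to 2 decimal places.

This is a geometric sequence.
i=0: S_0 = -3.78 * 1.3^0 = -3.78
i=1: S_1 = -3.78 * 1.3^1 ≈ -4.91
i=2: S_2 = -3.78 * 1.3^2 ≈ -6.39
i=3: S_3 = -3.78 * 1.3^3 ≈ -8.3
i=4: S_4 = -3.78 * 1.3^4 ≈ -10.8
The first 5 terms are: [-3.78, -4.91, -6.39, -8.3, -10.8]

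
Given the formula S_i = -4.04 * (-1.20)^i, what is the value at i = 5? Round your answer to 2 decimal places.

S_5 = -4.04 * (-1.2)^5 ≈ -4.04 * -2.4883 ≈ 10.05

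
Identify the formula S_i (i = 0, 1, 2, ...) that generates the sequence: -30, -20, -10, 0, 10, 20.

Check differences: -20 - -30 = 10
-10 - -20 = 10
Common difference d = 10.
First term a = -30.
Formula: S_i = -30 + 10*i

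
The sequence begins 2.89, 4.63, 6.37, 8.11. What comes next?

Differences: 4.63 - 2.89 = 1.74
This is an arithmetic sequence with common difference d = 1.74.
Next term = 8.11 + 1.74 = 9.85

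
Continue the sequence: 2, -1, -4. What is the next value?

Differences: -1 - 2 = -3
This is an arithmetic sequence with common difference d = -3.
Next term = -4 + -3 = -7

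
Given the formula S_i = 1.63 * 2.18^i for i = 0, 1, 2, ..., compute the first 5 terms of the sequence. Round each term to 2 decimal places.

This is a geometric sequence.
i=0: S_0 = 1.63 * 2.18^0 = 1.63
i=1: S_1 = 1.63 * 2.18^1 ≈ 3.55
i=2: S_2 = 1.63 * 2.18^2 ≈ 7.75
i=3: S_3 = 1.63 * 2.18^3 ≈ 16.89
i=4: S_4 = 1.63 * 2.18^4 ≈ 36.81
The first 5 terms are: [1.63, 3.55, 7.75, 16.89, 36.81]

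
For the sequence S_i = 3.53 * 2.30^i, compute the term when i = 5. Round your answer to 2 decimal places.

S_5 = 3.53 * 2.3^5 ≈ 3.53 * 64.3634 ≈ 227.2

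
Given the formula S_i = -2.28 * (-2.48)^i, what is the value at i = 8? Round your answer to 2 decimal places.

S_8 = -2.28 * (-2.48)^8 ≈ -2.28 * 1430.9137 ≈ -3262.48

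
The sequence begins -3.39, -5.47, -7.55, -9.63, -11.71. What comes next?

Differences: -5.47 - -3.39 = -2.08
This is an arithmetic sequence with common difference d = -2.08.
Next term = -11.71 + -2.08 = -13.79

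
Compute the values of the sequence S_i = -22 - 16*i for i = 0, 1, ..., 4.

This is an arithmetic sequence.
i=0: S_0 = -22 + -16*0 = -22
i=1: S_1 = -22 + -16*1 = -38
i=2: S_2 = -22 + -16*2 = -54
i=3: S_3 = -22 + -16*3 = -70
i=4: S_4 = -22 + -16*4 = -86
The first 5 terms are: [-22, -38, -54, -70, -86]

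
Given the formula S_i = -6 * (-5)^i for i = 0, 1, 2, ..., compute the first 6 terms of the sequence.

This is a geometric sequence.
i=0: S_0 = -6 * (-5)^0 = -6
i=1: S_1 = -6 * (-5)^1 = 30
i=2: S_2 = -6 * (-5)^2 = -150
i=3: S_3 = -6 * (-5)^3 = 750
i=4: S_4 = -6 * (-5)^4 = -3750
i=5: S_5 = -6 * (-5)^5 = 18750
The first 6 terms are: [-6, 30, -150, 750, -3750, 18750]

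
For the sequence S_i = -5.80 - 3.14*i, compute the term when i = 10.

S_10 = -5.8 + -3.14*10 = -5.8 + -31.4 = -37.2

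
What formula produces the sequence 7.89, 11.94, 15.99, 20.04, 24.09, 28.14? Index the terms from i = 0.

Check differences: 11.94 - 7.89 = 4.05
15.99 - 11.94 = 4.05
Common difference d = 4.05.
First term a = 7.89.
Formula: S_i = 7.89 + 4.05*i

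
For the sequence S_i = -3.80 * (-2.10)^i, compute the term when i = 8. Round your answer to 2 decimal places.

S_8 = -3.8 * (-2.1)^8 ≈ -3.8 * 378.2286 ≈ -1437.27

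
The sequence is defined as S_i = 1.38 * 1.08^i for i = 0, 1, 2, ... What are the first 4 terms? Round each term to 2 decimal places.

This is a geometric sequence.
i=0: S_0 = 1.38 * 1.08^0 = 1.38
i=1: S_1 = 1.38 * 1.08^1 ≈ 1.49
i=2: S_2 = 1.38 * 1.08^2 ≈ 1.61
i=3: S_3 = 1.38 * 1.08^3 ≈ 1.74
The first 4 terms are: [1.38, 1.49, 1.61, 1.74]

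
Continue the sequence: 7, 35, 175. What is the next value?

Ratios: 35 / 7 = 5.0
This is a geometric sequence with common ratio r = 5.
Next term = 175 * 5 = 875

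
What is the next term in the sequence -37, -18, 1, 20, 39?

Differences: -18 - -37 = 19
This is an arithmetic sequence with common difference d = 19.
Next term = 39 + 19 = 58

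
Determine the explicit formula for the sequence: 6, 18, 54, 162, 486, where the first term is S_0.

Check ratios: 18 / 6 = 3.0
Common ratio r = 3.
First term a = 6.
Formula: S_i = 6 * 3^i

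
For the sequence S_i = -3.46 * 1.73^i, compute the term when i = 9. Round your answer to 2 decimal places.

S_9 = -3.46 * 1.73^9 ≈ -3.46 * 138.8081 ≈ -480.28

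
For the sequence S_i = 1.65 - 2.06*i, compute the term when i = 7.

S_7 = 1.65 + -2.06*7 = 1.65 + -14.42 = -12.77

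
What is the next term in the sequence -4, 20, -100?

Ratios: 20 / -4 = -5.0
This is a geometric sequence with common ratio r = -5.
Next term = -100 * -5 = 500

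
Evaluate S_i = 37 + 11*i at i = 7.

S_7 = 37 + 11*7 = 37 + 77 = 114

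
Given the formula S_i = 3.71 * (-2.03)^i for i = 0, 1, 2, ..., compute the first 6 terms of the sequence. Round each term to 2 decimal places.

This is a geometric sequence.
i=0: S_0 = 3.71 * (-2.03)^0 = 3.71
i=1: S_1 = 3.71 * (-2.03)^1 ≈ -7.53
i=2: S_2 = 3.71 * (-2.03)^2 ≈ 15.29
i=3: S_3 = 3.71 * (-2.03)^3 ≈ -31.04
i=4: S_4 = 3.71 * (-2.03)^4 ≈ 63.0
i=5: S_5 = 3.71 * (-2.03)^5 ≈ -127.9
The first 6 terms are: [3.71, -7.53, 15.29, -31.04, 63.0, -127.9]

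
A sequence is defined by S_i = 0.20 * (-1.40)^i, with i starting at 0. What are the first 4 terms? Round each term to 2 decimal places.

This is a geometric sequence.
i=0: S_0 = 0.2 * (-1.4)^0 = 0.2
i=1: S_1 = 0.2 * (-1.4)^1 = -0.28
i=2: S_2 = 0.2 * (-1.4)^2 ≈ 0.39
i=3: S_3 = 0.2 * (-1.4)^3 ≈ -0.55
The first 4 terms are: [0.2, -0.28, 0.39, -0.55]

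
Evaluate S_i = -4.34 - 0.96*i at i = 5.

S_5 = -4.34 + -0.96*5 = -4.34 + -4.8 = -9.14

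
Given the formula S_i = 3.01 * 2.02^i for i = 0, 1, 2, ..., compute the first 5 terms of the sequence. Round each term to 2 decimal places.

This is a geometric sequence.
i=0: S_0 = 3.01 * 2.02^0 = 3.01
i=1: S_1 = 3.01 * 2.02^1 ≈ 6.08
i=2: S_2 = 3.01 * 2.02^2 ≈ 12.28
i=3: S_3 = 3.01 * 2.02^3 ≈ 24.81
i=4: S_4 = 3.01 * 2.02^4 ≈ 50.12
The first 5 terms are: [3.01, 6.08, 12.28, 24.81, 50.12]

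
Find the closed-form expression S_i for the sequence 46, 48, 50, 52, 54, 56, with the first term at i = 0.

Check differences: 48 - 46 = 2
50 - 48 = 2
Common difference d = 2.
First term a = 46.
Formula: S_i = 46 + 2*i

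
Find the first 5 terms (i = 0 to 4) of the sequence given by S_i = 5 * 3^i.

This is a geometric sequence.
i=0: S_0 = 5 * 3^0 = 5
i=1: S_1 = 5 * 3^1 = 15
i=2: S_2 = 5 * 3^2 = 45
i=3: S_3 = 5 * 3^3 = 135
i=4: S_4 = 5 * 3^4 = 405
The first 5 terms are: [5, 15, 45, 135, 405]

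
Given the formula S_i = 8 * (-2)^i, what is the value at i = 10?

S_10 = 8 * (-2)^10 = 8 * 1024 = 8192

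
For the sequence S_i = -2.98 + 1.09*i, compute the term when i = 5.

S_5 = -2.98 + 1.09*5 = -2.98 + 5.45 = 2.47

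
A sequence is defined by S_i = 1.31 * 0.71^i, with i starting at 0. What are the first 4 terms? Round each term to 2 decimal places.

This is a geometric sequence.
i=0: S_0 = 1.31 * 0.71^0 = 1.31
i=1: S_1 = 1.31 * 0.71^1 ≈ 0.93
i=2: S_2 = 1.31 * 0.71^2 ≈ 0.66
i=3: S_3 = 1.31 * 0.71^3 ≈ 0.47
The first 4 terms are: [1.31, 0.93, 0.66, 0.47]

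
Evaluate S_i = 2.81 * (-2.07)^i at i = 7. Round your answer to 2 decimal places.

S_7 = 2.81 * (-2.07)^7 ≈ 2.81 * -162.8517 ≈ -457.61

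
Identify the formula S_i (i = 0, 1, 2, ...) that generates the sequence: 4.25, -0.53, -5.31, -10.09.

Check differences: -0.53 - 4.25 = -4.78
-5.31 - -0.53 = -4.78
Common difference d = -4.78.
First term a = 4.25.
Formula: S_i = 4.25 - 4.78*i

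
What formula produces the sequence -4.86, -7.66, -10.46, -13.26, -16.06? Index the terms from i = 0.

Check differences: -7.66 - -4.86 = -2.8
-10.46 - -7.66 = -2.8
Common difference d = -2.8.
First term a = -4.86.
Formula: S_i = -4.86 - 2.80*i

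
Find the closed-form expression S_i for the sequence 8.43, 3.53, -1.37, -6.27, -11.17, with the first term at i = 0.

Check differences: 3.53 - 8.43 = -4.9
-1.37 - 3.53 = -4.9
Common difference d = -4.9.
First term a = 8.43.
Formula: S_i = 8.43 - 4.90*i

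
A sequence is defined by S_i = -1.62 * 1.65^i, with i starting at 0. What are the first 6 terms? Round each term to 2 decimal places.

This is a geometric sequence.
i=0: S_0 = -1.62 * 1.65^0 = -1.62
i=1: S_1 = -1.62 * 1.65^1 ≈ -2.67
i=2: S_2 = -1.62 * 1.65^2 ≈ -4.41
i=3: S_3 = -1.62 * 1.65^3 ≈ -7.28
i=4: S_4 = -1.62 * 1.65^4 ≈ -12.01
i=5: S_5 = -1.62 * 1.65^5 ≈ -19.81
The first 6 terms are: [-1.62, -2.67, -4.41, -7.28, -12.01, -19.81]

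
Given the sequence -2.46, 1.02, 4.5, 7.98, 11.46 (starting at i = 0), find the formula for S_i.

Check differences: 1.02 - -2.46 = 3.48
4.5 - 1.02 = 3.48
Common difference d = 3.48.
First term a = -2.46.
Formula: S_i = -2.46 + 3.48*i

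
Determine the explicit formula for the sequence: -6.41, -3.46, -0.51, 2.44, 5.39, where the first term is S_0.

Check differences: -3.46 - -6.41 = 2.95
-0.51 - -3.46 = 2.95
Common difference d = 2.95.
First term a = -6.41.
Formula: S_i = -6.41 + 2.95*i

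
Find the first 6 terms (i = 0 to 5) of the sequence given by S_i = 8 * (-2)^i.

This is a geometric sequence.
i=0: S_0 = 8 * (-2)^0 = 8
i=1: S_1 = 8 * (-2)^1 = -16
i=2: S_2 = 8 * (-2)^2 = 32
i=3: S_3 = 8 * (-2)^3 = -64
i=4: S_4 = 8 * (-2)^4 = 128
i=5: S_5 = 8 * (-2)^5 = -256
The first 6 terms are: [8, -16, 32, -64, 128, -256]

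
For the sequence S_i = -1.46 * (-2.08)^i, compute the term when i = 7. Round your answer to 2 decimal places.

S_7 = -1.46 * (-2.08)^7 ≈ -1.46 * -168.4393 ≈ 245.92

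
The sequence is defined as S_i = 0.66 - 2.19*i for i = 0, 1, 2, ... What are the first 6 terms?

This is an arithmetic sequence.
i=0: S_0 = 0.66 + -2.19*0 = 0.66
i=1: S_1 = 0.66 + -2.19*1 = -1.53
i=2: S_2 = 0.66 + -2.19*2 = -3.72
i=3: S_3 = 0.66 + -2.19*3 = -5.91
i=4: S_4 = 0.66 + -2.19*4 = -8.1
i=5: S_5 = 0.66 + -2.19*5 = -10.29
The first 6 terms are: [0.66, -1.53, -3.72, -5.91, -8.1, -10.29]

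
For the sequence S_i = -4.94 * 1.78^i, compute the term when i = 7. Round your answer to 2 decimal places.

S_7 = -4.94 * 1.78^7 ≈ -4.94 * 56.6161 ≈ -279.68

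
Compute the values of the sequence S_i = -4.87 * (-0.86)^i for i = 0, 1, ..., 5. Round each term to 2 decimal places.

This is a geometric sequence.
i=0: S_0 = -4.87 * (-0.86)^0 = -4.87
i=1: S_1 = -4.87 * (-0.86)^1 ≈ 4.19
i=2: S_2 = -4.87 * (-0.86)^2 ≈ -3.6
i=3: S_3 = -4.87 * (-0.86)^3 ≈ 3.1
i=4: S_4 = -4.87 * (-0.86)^4 ≈ -2.66
i=5: S_5 = -4.87 * (-0.86)^5 ≈ 2.29
The first 6 terms are: [-4.87, 4.19, -3.6, 3.1, -2.66, 2.29]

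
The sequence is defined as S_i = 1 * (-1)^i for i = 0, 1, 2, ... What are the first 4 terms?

This is a geometric sequence.
i=0: S_0 = 1 * (-1)^0 = 1
i=1: S_1 = 1 * (-1)^1 = -1
i=2: S_2 = 1 * (-1)^2 = 1
i=3: S_3 = 1 * (-1)^3 = -1
The first 4 terms are: [1, -1, 1, -1]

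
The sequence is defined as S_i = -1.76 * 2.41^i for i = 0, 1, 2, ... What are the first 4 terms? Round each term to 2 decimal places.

This is a geometric sequence.
i=0: S_0 = -1.76 * 2.41^0 = -1.76
i=1: S_1 = -1.76 * 2.41^1 ≈ -4.24
i=2: S_2 = -1.76 * 2.41^2 ≈ -10.22
i=3: S_3 = -1.76 * 2.41^3 ≈ -24.64
The first 4 terms are: [-1.76, -4.24, -10.22, -24.64]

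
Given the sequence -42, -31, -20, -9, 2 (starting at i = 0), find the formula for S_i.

Check differences: -31 - -42 = 11
-20 - -31 = 11
Common difference d = 11.
First term a = -42.
Formula: S_i = -42 + 11*i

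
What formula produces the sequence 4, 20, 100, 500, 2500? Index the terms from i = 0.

Check ratios: 20 / 4 = 5.0
Common ratio r = 5.
First term a = 4.
Formula: S_i = 4 * 5^i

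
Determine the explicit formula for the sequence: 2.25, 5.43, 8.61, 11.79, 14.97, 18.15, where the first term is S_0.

Check differences: 5.43 - 2.25 = 3.18
8.61 - 5.43 = 3.18
Common difference d = 3.18.
First term a = 2.25.
Formula: S_i = 2.25 + 3.18*i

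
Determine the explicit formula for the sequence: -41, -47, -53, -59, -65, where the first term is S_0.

Check differences: -47 - -41 = -6
-53 - -47 = -6
Common difference d = -6.
First term a = -41.
Formula: S_i = -41 - 6*i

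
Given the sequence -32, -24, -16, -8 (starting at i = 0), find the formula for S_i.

Check differences: -24 - -32 = 8
-16 - -24 = 8
Common difference d = 8.
First term a = -32.
Formula: S_i = -32 + 8*i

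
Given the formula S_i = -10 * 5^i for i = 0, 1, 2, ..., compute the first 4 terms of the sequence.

This is a geometric sequence.
i=0: S_0 = -10 * 5^0 = -10
i=1: S_1 = -10 * 5^1 = -50
i=2: S_2 = -10 * 5^2 = -250
i=3: S_3 = -10 * 5^3 = -1250
The first 4 terms are: [-10, -50, -250, -1250]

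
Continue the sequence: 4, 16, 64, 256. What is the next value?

Ratios: 16 / 4 = 4.0
This is a geometric sequence with common ratio r = 4.
Next term = 256 * 4 = 1024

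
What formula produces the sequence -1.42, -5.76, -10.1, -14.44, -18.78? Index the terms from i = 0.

Check differences: -5.76 - -1.42 = -4.34
-10.1 - -5.76 = -4.34
Common difference d = -4.34.
First term a = -1.42.
Formula: S_i = -1.42 - 4.34*i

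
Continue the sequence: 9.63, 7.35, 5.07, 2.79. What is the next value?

Differences: 7.35 - 9.63 = -2.28
This is an arithmetic sequence with common difference d = -2.28.
Next term = 2.79 + -2.28 = 0.51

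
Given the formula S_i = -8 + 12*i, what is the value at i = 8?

S_8 = -8 + 12*8 = -8 + 96 = 88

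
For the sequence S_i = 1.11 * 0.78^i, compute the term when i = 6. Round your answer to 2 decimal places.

S_6 = 1.11 * 0.78^6 ≈ 1.11 * 0.2252 ≈ 0.25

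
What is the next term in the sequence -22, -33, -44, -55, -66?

Differences: -33 - -22 = -11
This is an arithmetic sequence with common difference d = -11.
Next term = -66 + -11 = -77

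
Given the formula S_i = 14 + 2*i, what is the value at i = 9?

S_9 = 14 + 2*9 = 14 + 18 = 32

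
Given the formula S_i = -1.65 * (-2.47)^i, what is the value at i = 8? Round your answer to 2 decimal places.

S_8 = -1.65 * (-2.47)^8 ≈ -1.65 * 1385.4014 ≈ -2285.91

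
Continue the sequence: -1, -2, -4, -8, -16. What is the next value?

Ratios: -2 / -1 = 2.0
This is a geometric sequence with common ratio r = 2.
Next term = -16 * 2 = -32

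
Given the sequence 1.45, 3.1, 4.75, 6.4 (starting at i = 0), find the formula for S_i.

Check differences: 3.1 - 1.45 = 1.65
4.75 - 3.1 = 1.65
Common difference d = 1.65.
First term a = 1.45.
Formula: S_i = 1.45 + 1.65*i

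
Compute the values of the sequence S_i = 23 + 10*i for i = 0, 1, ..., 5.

This is an arithmetic sequence.
i=0: S_0 = 23 + 10*0 = 23
i=1: S_1 = 23 + 10*1 = 33
i=2: S_2 = 23 + 10*2 = 43
i=3: S_3 = 23 + 10*3 = 53
i=4: S_4 = 23 + 10*4 = 63
i=5: S_5 = 23 + 10*5 = 73
The first 6 terms are: [23, 33, 43, 53, 63, 73]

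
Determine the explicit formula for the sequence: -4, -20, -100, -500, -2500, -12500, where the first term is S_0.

Check ratios: -20 / -4 = 5.0
Common ratio r = 5.
First term a = -4.
Formula: S_i = -4 * 5^i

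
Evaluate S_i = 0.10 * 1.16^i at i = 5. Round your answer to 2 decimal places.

S_5 = 0.1 * 1.16^5 ≈ 0.1 * 2.1003 ≈ 0.21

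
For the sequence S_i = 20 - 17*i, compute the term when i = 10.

S_10 = 20 + -17*10 = 20 + -170 = -150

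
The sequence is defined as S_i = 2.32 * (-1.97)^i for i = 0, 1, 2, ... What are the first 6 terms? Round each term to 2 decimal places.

This is a geometric sequence.
i=0: S_0 = 2.32 * (-1.97)^0 = 2.32
i=1: S_1 = 2.32 * (-1.97)^1 ≈ -4.57
i=2: S_2 = 2.32 * (-1.97)^2 ≈ 9.0
i=3: S_3 = 2.32 * (-1.97)^3 ≈ -17.74
i=4: S_4 = 2.32 * (-1.97)^4 ≈ 34.94
i=5: S_5 = 2.32 * (-1.97)^5 ≈ -68.84
The first 6 terms are: [2.32, -4.57, 9.0, -17.74, 34.94, -68.84]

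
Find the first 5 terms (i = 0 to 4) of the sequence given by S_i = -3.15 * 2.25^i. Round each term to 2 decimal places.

This is a geometric sequence.
i=0: S_0 = -3.15 * 2.25^0 = -3.15
i=1: S_1 = -3.15 * 2.25^1 ≈ -7.09
i=2: S_2 = -3.15 * 2.25^2 ≈ -15.95
i=3: S_3 = -3.15 * 2.25^3 ≈ -35.88
i=4: S_4 = -3.15 * 2.25^4 ≈ -80.73
The first 5 terms are: [-3.15, -7.09, -15.95, -35.88, -80.73]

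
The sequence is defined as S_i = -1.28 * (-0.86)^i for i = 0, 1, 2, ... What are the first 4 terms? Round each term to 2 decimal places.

This is a geometric sequence.
i=0: S_0 = -1.28 * (-0.86)^0 = -1.28
i=1: S_1 = -1.28 * (-0.86)^1 ≈ 1.1
i=2: S_2 = -1.28 * (-0.86)^2 ≈ -0.95
i=3: S_3 = -1.28 * (-0.86)^3 ≈ 0.81
The first 4 terms are: [-1.28, 1.1, -0.95, 0.81]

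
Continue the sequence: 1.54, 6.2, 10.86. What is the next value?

Differences: 6.2 - 1.54 = 4.66
This is an arithmetic sequence with common difference d = 4.66.
Next term = 10.86 + 4.66 = 15.52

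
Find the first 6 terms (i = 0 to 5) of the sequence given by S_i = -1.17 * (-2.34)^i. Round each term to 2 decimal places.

This is a geometric sequence.
i=0: S_0 = -1.17 * (-2.34)^0 = -1.17
i=1: S_1 = -1.17 * (-2.34)^1 ≈ 2.74
i=2: S_2 = -1.17 * (-2.34)^2 ≈ -6.41
i=3: S_3 = -1.17 * (-2.34)^3 ≈ 14.99
i=4: S_4 = -1.17 * (-2.34)^4 ≈ -35.08
i=5: S_5 = -1.17 * (-2.34)^5 ≈ 82.09
The first 6 terms are: [-1.17, 2.74, -6.41, 14.99, -35.08, 82.09]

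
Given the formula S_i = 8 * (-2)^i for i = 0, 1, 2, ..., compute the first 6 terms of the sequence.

This is a geometric sequence.
i=0: S_0 = 8 * (-2)^0 = 8
i=1: S_1 = 8 * (-2)^1 = -16
i=2: S_2 = 8 * (-2)^2 = 32
i=3: S_3 = 8 * (-2)^3 = -64
i=4: S_4 = 8 * (-2)^4 = 128
i=5: S_5 = 8 * (-2)^5 = -256
The first 6 terms are: [8, -16, 32, -64, 128, -256]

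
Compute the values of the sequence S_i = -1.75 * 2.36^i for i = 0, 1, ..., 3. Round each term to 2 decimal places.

This is a geometric sequence.
i=0: S_0 = -1.75 * 2.36^0 = -1.75
i=1: S_1 = -1.75 * 2.36^1 = -4.13
i=2: S_2 = -1.75 * 2.36^2 ≈ -9.75
i=3: S_3 = -1.75 * 2.36^3 ≈ -23.0
The first 4 terms are: [-1.75, -4.13, -9.75, -23.0]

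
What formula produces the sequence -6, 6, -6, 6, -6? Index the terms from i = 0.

Check ratios: 6 / -6 = -1.0
Common ratio r = -1.
First term a = -6.
Formula: S_i = -6 * (-1)^i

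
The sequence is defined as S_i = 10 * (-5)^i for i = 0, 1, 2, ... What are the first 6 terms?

This is a geometric sequence.
i=0: S_0 = 10 * (-5)^0 = 10
i=1: S_1 = 10 * (-5)^1 = -50
i=2: S_2 = 10 * (-5)^2 = 250
i=3: S_3 = 10 * (-5)^3 = -1250
i=4: S_4 = 10 * (-5)^4 = 6250
i=5: S_5 = 10 * (-5)^5 = -31250
The first 6 terms are: [10, -50, 250, -1250, 6250, -31250]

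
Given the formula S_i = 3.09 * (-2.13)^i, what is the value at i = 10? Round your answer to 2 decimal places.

S_10 = 3.09 * (-2.13)^10 ≈ 3.09 * 1922.1888 ≈ 5939.56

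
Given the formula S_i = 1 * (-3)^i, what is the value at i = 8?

S_8 = 1 * (-3)^8 = 1 * 6561 = 6561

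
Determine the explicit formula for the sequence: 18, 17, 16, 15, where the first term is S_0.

Check differences: 17 - 18 = -1
16 - 17 = -1
Common difference d = -1.
First term a = 18.
Formula: S_i = 18 - 1*i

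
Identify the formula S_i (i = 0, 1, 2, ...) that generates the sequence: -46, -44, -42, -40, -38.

Check differences: -44 - -46 = 2
-42 - -44 = 2
Common difference d = 2.
First term a = -46.
Formula: S_i = -46 + 2*i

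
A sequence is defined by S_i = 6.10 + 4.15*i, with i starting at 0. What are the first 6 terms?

This is an arithmetic sequence.
i=0: S_0 = 6.1 + 4.15*0 = 6.1
i=1: S_1 = 6.1 + 4.15*1 = 10.25
i=2: S_2 = 6.1 + 4.15*2 = 14.4
i=3: S_3 = 6.1 + 4.15*3 = 18.55
i=4: S_4 = 6.1 + 4.15*4 = 22.7
i=5: S_5 = 6.1 + 4.15*5 = 26.85
The first 6 terms are: [6.1, 10.25, 14.4, 18.55, 22.7, 26.85]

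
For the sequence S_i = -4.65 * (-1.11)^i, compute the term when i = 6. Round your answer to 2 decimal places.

S_6 = -4.65 * (-1.11)^6 ≈ -4.65 * 1.8704 ≈ -8.7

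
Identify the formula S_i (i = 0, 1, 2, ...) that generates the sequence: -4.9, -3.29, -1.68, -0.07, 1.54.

Check differences: -3.29 - -4.9 = 1.61
-1.68 - -3.29 = 1.61
Common difference d = 1.61.
First term a = -4.9.
Formula: S_i = -4.90 + 1.61*i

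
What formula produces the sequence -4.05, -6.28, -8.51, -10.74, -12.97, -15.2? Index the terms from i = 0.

Check differences: -6.28 - -4.05 = -2.23
-8.51 - -6.28 = -2.23
Common difference d = -2.23.
First term a = -4.05.
Formula: S_i = -4.05 - 2.23*i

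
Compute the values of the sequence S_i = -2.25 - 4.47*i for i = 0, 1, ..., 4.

This is an arithmetic sequence.
i=0: S_0 = -2.25 + -4.47*0 = -2.25
i=1: S_1 = -2.25 + -4.47*1 = -6.72
i=2: S_2 = -2.25 + -4.47*2 = -11.19
i=3: S_3 = -2.25 + -4.47*3 = -15.66
i=4: S_4 = -2.25 + -4.47*4 = -20.13
The first 5 terms are: [-2.25, -6.72, -11.19, -15.66, -20.13]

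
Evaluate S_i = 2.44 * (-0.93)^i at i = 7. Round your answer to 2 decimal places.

S_7 = 2.44 * (-0.93)^7 ≈ 2.44 * -0.6017 ≈ -1.47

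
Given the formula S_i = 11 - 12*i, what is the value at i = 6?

S_6 = 11 + -12*6 = 11 + -72 = -61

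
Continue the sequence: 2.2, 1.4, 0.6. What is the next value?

Differences: 1.4 - 2.2 = -0.8
This is an arithmetic sequence with common difference d = -0.8.
Next term = 0.6 + -0.8 = -0.2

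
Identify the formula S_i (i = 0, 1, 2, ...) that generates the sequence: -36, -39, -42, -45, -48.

Check differences: -39 - -36 = -3
-42 - -39 = -3
Common difference d = -3.
First term a = -36.
Formula: S_i = -36 - 3*i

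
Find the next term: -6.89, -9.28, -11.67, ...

Differences: -9.28 - -6.89 = -2.39
This is an arithmetic sequence with common difference d = -2.39.
Next term = -11.67 + -2.39 = -14.06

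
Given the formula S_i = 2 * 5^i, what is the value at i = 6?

S_6 = 2 * 5^6 = 2 * 15625 = 31250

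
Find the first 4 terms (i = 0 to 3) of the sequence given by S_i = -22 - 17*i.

This is an arithmetic sequence.
i=0: S_0 = -22 + -17*0 = -22
i=1: S_1 = -22 + -17*1 = -39
i=2: S_2 = -22 + -17*2 = -56
i=3: S_3 = -22 + -17*3 = -73
The first 4 terms are: [-22, -39, -56, -73]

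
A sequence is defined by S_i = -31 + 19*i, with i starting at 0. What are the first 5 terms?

This is an arithmetic sequence.
i=0: S_0 = -31 + 19*0 = -31
i=1: S_1 = -31 + 19*1 = -12
i=2: S_2 = -31 + 19*2 = 7
i=3: S_3 = -31 + 19*3 = 26
i=4: S_4 = -31 + 19*4 = 45
The first 5 terms are: [-31, -12, 7, 26, 45]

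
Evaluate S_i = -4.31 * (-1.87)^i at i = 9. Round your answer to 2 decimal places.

S_9 = -4.31 * (-1.87)^9 ≈ -4.31 * -279.624 ≈ 1205.18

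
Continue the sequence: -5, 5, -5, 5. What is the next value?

Ratios: 5 / -5 = -1.0
This is a geometric sequence with common ratio r = -1.
Next term = 5 * -1 = -5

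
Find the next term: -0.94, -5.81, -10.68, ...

Differences: -5.81 - -0.94 = -4.87
This is an arithmetic sequence with common difference d = -4.87.
Next term = -10.68 + -4.87 = -15.55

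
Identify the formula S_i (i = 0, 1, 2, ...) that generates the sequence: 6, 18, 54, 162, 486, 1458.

Check ratios: 18 / 6 = 3.0
Common ratio r = 3.
First term a = 6.
Formula: S_i = 6 * 3^i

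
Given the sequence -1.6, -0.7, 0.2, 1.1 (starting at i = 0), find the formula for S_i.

Check differences: -0.7 - -1.6 = 0.9
0.2 - -0.7 = 0.9
Common difference d = 0.9.
First term a = -1.6.
Formula: S_i = -1.60 + 0.90*i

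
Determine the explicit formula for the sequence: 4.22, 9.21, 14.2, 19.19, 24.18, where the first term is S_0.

Check differences: 9.21 - 4.22 = 4.99
14.2 - 9.21 = 4.99
Common difference d = 4.99.
First term a = 4.22.
Formula: S_i = 4.22 + 4.99*i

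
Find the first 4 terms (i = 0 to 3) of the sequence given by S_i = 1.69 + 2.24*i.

This is an arithmetic sequence.
i=0: S_0 = 1.69 + 2.24*0 = 1.69
i=1: S_1 = 1.69 + 2.24*1 = 3.93
i=2: S_2 = 1.69 + 2.24*2 = 6.17
i=3: S_3 = 1.69 + 2.24*3 = 8.41
The first 4 terms are: [1.69, 3.93, 6.17, 8.41]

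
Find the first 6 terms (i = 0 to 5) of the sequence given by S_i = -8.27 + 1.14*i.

This is an arithmetic sequence.
i=0: S_0 = -8.27 + 1.14*0 = -8.27
i=1: S_1 = -8.27 + 1.14*1 = -7.13
i=2: S_2 = -8.27 + 1.14*2 = -5.99
i=3: S_3 = -8.27 + 1.14*3 = -4.85
i=4: S_4 = -8.27 + 1.14*4 = -3.71
i=5: S_5 = -8.27 + 1.14*5 = -2.57
The first 6 terms are: [-8.27, -7.13, -5.99, -4.85, -3.71, -2.57]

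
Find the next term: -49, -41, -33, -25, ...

Differences: -41 - -49 = 8
This is an arithmetic sequence with common difference d = 8.
Next term = -25 + 8 = -17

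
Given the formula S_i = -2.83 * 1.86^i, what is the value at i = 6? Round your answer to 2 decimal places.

S_6 = -2.83 * 1.86^6 ≈ -2.83 * 41.4074 ≈ -117.18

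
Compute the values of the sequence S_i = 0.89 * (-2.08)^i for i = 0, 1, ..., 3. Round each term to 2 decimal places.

This is a geometric sequence.
i=0: S_0 = 0.89 * (-2.08)^0 = 0.89
i=1: S_1 = 0.89 * (-2.08)^1 ≈ -1.85
i=2: S_2 = 0.89 * (-2.08)^2 ≈ 3.85
i=3: S_3 = 0.89 * (-2.08)^3 ≈ -8.01
The first 4 terms are: [0.89, -1.85, 3.85, -8.01]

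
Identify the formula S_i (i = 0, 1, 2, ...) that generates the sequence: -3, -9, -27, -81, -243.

Check ratios: -9 / -3 = 3.0
Common ratio r = 3.
First term a = -3.
Formula: S_i = -3 * 3^i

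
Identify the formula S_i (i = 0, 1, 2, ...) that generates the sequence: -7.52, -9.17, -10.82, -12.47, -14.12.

Check differences: -9.17 - -7.52 = -1.65
-10.82 - -9.17 = -1.65
Common difference d = -1.65.
First term a = -7.52.
Formula: S_i = -7.52 - 1.65*i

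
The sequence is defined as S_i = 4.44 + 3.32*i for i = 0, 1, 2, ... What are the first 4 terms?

This is an arithmetic sequence.
i=0: S_0 = 4.44 + 3.32*0 = 4.44
i=1: S_1 = 4.44 + 3.32*1 = 7.76
i=2: S_2 = 4.44 + 3.32*2 = 11.08
i=3: S_3 = 4.44 + 3.32*3 = 14.4
The first 4 terms are: [4.44, 7.76, 11.08, 14.4]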